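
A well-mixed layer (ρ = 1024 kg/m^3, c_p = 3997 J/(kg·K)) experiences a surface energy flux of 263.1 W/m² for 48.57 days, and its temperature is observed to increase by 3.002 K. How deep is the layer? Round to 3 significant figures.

89.9 m

Heat input Q = F Δt = 263.1 × 4.20×10^6 s = 1.10×10^9 J/m².
Required areal heat capacity C = Q / ΔT = 3.68×10^8 J/(m²·K).
Depth D = C / (ρ c_p) = 3.68×10^8 / (1024 × 3997) = 89.9 m.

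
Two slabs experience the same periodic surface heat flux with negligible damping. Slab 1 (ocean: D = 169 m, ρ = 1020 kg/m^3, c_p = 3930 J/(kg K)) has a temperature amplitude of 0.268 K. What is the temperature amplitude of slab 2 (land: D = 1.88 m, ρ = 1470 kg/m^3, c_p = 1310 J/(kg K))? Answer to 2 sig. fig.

50 K

C_ocean = 6.77×10^8 J/(m²·K); C_land = 3.62×10^6 J/(m²·K).
A ∝ 1/C ⇒ A_land = A_ocean × C_ocean/C_land = 0.268 × 187 = 50.1 K.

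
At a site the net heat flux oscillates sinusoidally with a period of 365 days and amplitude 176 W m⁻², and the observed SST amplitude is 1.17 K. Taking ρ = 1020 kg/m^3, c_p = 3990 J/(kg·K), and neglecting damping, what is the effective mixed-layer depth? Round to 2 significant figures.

190 m

ω = 2π / 3.15×10^7 s = 1.99×10^-7 s⁻¹.
Required C = F₀ / (A ω) = 176 / (1.17 × 1.99×10^-7) = 7.55×10^8 J/(m²·K).
D = C / (ρ c_p) = 7.55×10^8 / (1020 × 3990) = 186 m.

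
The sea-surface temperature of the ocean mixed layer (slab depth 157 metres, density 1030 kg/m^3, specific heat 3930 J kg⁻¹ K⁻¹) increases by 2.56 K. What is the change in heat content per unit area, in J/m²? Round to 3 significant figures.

1.63×10^9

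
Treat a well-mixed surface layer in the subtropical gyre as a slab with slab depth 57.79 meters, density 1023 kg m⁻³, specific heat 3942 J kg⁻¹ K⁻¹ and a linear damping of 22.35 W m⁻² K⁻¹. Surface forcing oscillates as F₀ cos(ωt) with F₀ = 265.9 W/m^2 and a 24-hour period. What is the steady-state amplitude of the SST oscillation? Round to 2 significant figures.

0.016 K

Areal heat capacity C = ρ c_p D = 1023 × 3942 × 57.79 = 2.33×10^8 J m⁻² K⁻¹.
Angular frequency ω = 2π / T = 2π / 86400 s = 7.27×10^-5 s⁻¹.
√((Cω)² + λ²) = √((16900)² + 22.35²) = 16900 W/(m²·K).
Amplitude A = F₀ / √((Cω)²+λ²) = 265.9 / 16900 = 0.0157 K.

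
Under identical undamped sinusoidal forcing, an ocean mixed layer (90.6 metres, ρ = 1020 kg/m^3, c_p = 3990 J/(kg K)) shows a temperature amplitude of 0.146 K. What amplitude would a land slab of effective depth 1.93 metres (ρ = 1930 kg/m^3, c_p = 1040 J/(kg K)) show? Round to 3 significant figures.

13.9 K

C_ocean = 3.69×10^8 J/(m²·K); C_land = 3.87×10^6 J/(m²·K).
A ∝ 1/C ⇒ A_land = A_ocean × C_ocean/C_land = 0.146 × 95.2 = 13.9 K.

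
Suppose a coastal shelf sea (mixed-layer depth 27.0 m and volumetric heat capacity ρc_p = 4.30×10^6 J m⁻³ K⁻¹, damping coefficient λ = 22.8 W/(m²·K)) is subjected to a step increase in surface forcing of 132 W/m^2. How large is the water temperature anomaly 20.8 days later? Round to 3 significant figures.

Areal heat capacity C = ρc_p × D = 4.30×10^6 × 27.0 = 1.16×10^8 J/(m^2 K).
τ = C / λ = 1.16×10^8 / 22.8 = 5.09×10^6 s.
Equilibrium anomaly ΔT_eq = F / λ = 132 / 22.8 = 5.79 K.
t = 20.8 days = 1.80×10^6 s, so t/τ = 0.353.
ΔT(t) = ΔT_eq (1 − e^(−t/τ)) = 5.79 × (1 − e^−0.353) = 1.72 K.

1.72 K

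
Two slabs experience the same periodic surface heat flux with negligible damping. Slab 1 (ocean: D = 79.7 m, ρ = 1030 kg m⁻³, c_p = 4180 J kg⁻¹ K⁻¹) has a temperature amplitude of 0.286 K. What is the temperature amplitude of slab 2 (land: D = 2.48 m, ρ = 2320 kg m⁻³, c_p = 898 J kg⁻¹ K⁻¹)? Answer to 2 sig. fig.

19 K

C_ocean = 3.43×10^8 J/(m²·K); C_land = 5.17×10^6 J/(m²·K).
A ∝ 1/C ⇒ A_land = A_ocean × C_ocean/C_land = 0.286 × 66.4 = 19.0 K.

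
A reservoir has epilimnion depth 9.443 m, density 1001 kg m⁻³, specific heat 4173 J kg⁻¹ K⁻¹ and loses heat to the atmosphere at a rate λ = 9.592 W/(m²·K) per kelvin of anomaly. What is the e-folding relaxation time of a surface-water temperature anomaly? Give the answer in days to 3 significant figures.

47.6 days

Areal heat capacity C = ρ c_p D = 1001 × 4173 × 9.443 = 3.94×10^7 J/(m^2 K).
Relaxation time τ = C / λ = 3.94×10^7 / 9.592 = 4.11×10^6 s.
In days: 4.11×10^6 s / (86400 s/day) = 47.6 days.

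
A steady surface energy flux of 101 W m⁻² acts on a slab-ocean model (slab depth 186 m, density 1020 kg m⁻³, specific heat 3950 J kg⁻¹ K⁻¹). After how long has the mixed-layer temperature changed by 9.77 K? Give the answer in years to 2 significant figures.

2.3 years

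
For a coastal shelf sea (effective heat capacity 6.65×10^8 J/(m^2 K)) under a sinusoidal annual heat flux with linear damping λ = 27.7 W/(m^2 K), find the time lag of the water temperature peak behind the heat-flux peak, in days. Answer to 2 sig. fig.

79 days

Areal heat capacity C = 6.65×10^8 J/(m^2 K) (given).
ω = 2π / 3.15×10^7 s = 1.99×10^-7 s⁻¹.
Phase lag φ = arctan(Cω/λ) = arctan(132/27.7) = 1.36 rad.
Time lag = φ / ω = 1.36 / 1.99×10^-7 = 6.85×10^6 s = 79.3 days.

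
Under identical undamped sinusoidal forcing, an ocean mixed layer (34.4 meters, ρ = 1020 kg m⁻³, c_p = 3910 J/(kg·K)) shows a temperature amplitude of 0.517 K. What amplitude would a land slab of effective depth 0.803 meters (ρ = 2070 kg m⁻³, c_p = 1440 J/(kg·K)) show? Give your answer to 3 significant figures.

29.6 K

C_ocean = 1.37×10^8 J/(m²·K); C_land = 2.39×10^6 J/(m²·K).
A ∝ 1/C ⇒ A_land = A_ocean × C_ocean/C_land = 0.517 × 57.3 = 29.6 K.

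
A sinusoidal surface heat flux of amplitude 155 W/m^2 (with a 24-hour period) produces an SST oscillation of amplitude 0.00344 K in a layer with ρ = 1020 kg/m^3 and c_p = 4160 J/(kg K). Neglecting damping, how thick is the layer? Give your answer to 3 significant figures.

146 m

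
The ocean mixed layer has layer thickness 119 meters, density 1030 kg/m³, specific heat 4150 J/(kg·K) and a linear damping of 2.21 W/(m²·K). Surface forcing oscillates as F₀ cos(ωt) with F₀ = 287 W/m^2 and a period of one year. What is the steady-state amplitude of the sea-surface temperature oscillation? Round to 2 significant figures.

2.8 K

Areal heat capacity C = ρ c_p D = 1030 × 4150 × 119 = 5.09×10^8 J/(m^2 K).
Angular frequency ω = 2π / T = 2π / 3.15×10^7 s = 1.99×10^-7 s⁻¹.
√((Cω)² + λ²) = √((101)² + 2.21²) = 101 W/(m²·K).
Amplitude A = F₀ / √((Cω)²+λ²) = 287 / 101 = 2.83 K.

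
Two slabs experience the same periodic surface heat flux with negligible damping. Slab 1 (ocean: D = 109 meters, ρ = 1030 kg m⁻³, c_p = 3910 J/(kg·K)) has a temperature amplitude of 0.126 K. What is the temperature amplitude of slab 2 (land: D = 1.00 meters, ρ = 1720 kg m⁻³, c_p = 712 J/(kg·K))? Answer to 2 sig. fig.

45 K

C_ocean = 4.39×10^8 J/(m²·K); C_land = 1.22×10^6 J/(m²·K).
A ∝ 1/C ⇒ A_land = A_ocean × C_ocean/C_land = 0.126 × 358 = 45.2 K.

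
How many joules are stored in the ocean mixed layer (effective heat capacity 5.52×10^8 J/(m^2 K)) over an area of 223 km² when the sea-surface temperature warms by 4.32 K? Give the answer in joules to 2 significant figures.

5.3×10^17 J

Areal heat capacity C = 5.52×10^8 J/(m^2 K) (given).
Heat per unit area: q = C ΔT = 5.52×10^8 × 4.32 = 2.38×10^9 J/m².
Total heat: Q = q × A = 2.38×10^9 × (223 × 10⁶ m²) = 5.32×10^17 J.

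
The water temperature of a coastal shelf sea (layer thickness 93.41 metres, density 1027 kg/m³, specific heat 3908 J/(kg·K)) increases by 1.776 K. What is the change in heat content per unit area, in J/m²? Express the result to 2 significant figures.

6.7×10^8

Areal heat capacity C = ρ c_p D = 1027 × 3908 × 93.41 = 3.75×10^8 J/(m²·K).
ΔQ = C ΔT = 3.75×10^8 × 1.776 = 6.66×10^8 J/m².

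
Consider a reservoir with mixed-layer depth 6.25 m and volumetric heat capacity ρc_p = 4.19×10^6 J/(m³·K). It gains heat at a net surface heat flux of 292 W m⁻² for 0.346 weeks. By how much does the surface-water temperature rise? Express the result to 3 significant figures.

2.33 K

Areal heat capacity C = ρc_p × D = 4.19×10^6 × 6.25 = 2.62×10^7 J/(m^2 K).
Net heat input Q = F Δt = 292 × (0.346 weeks × 6.048×10^5 s/week) = 6.11×10^7 J/m².
ΔT = Q / C = 6.11×10^7 / 2.62×10^7 = 2.33 K.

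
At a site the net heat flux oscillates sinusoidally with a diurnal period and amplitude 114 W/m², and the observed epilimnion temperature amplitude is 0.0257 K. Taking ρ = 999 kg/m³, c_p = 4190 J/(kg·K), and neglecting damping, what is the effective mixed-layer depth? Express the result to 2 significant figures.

ω = 2π / 86400 s = 7.27×10^-5 s⁻¹.
Required C = F₀ / (A ω) = 114 / (0.0257 × 7.27×10^-5) = 6.10×10^7 J/(m²·K).
D = C / (ρ c_p) = 6.10×10^7 / (999 × 4190) = 14.6 m.

15 m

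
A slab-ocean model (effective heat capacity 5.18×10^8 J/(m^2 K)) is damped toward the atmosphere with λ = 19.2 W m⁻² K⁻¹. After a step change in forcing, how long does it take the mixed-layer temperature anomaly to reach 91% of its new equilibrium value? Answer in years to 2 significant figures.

Areal heat capacity C = 5.18×10^8 J/(m^2 K) (given).
τ = C / λ = 5.18×10^8 / 19.2 = 2.70×10^7 s.
Fraction reached: 1 − e^(−t/τ) = 0.91 ⇒ t = −τ ln(1 − 0.91) = τ × 2.41.
t = 6.50×10^7 s = 2.06 years.

2.1 years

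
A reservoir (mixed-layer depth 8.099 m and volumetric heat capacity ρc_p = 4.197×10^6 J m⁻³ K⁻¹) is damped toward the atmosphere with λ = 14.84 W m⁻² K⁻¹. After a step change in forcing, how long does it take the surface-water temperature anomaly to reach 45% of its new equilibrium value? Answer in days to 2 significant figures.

16 days

Areal heat capacity C = ρc_p × D = 4.197×10^6 × 8.099 = 3.40×10^7 J/(m²·K).
τ = C / λ = 3.40×10^7 / 14.84 = 2.29×10^6 s.
Fraction reached: 1 − e^(−t/τ) = 0.45 ⇒ t = −τ ln(1 − 0.45) = τ × 0.598.
t = 1.37×10^6 s = 15.8 days.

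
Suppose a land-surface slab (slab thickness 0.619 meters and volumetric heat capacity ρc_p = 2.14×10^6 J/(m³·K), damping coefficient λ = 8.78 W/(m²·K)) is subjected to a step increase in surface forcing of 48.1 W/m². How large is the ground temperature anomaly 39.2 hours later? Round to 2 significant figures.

3.3 K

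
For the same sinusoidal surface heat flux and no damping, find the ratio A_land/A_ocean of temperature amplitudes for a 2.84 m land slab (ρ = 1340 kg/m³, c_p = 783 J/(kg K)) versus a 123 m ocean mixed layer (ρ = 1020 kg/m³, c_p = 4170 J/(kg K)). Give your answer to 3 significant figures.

176

C_ocean = 1020 × 4170 × 123 = 5.23×10^8 J/(m²·K).
C_land = 1340 × 783 × 2.84 = 2.98×10^6 J/(m²·K).
Undamped amplitude ∝ 1/C, so A_land/A_ocean = C_ocean/C_land = 176.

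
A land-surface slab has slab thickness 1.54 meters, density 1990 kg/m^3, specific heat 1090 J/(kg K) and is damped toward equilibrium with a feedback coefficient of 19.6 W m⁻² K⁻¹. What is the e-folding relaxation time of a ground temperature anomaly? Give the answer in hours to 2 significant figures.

Areal heat capacity C = ρ c_p D = 1990 × 1090 × 1.54 = 3.34×10^6 J/(m²·K).
Relaxation time τ = C / λ = 3.34×10^6 / 19.6 = 1.70×10^5 s.
In hours: 1.70×10^5 s / (3600 s/hour) = 47.3 hours.

47 hours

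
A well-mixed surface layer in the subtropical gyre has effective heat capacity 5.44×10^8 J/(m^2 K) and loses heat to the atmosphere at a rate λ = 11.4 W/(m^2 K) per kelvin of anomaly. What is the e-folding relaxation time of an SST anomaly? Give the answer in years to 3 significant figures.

1.51 years

Areal heat capacity C = 5.44×10^8 J/(m^2 K) (given).
Relaxation time τ = C / λ = 5.44×10^8 / 11.4 = 4.77×10^7 s.
In years: 4.77×10^7 s / (3.156×10^7 s/year) = 1.51 years.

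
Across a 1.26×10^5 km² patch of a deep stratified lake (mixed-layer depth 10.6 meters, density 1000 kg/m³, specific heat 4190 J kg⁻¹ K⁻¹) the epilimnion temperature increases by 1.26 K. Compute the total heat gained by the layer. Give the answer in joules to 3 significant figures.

7.05×10^18 J

Areal heat capacity C = ρ c_p D = 1000 × 4190 × 10.6 = 4.44×10^7 J m⁻² K⁻¹.
Heat per unit area: q = C ΔT = 4.44×10^7 × 1.26 = 5.60×10^7 J/m².
Total heat: Q = q × A = 5.60×10^7 × (1.26×10^5 × 10⁶ m²) = 7.05×10^18 J.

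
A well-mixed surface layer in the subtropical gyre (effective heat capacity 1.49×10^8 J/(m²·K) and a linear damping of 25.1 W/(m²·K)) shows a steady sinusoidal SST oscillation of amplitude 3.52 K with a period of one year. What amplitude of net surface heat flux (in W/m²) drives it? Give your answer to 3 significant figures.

137

Areal heat capacity C = 1.49×10^8 J/(m²·K) (given).
ω = 2π / 3.15×10^7 s = 1.99×10^-7 s⁻¹.
√((Cω)² + λ²) = √((29.7)² + 25.1²) = 38.9 W/(m²·K).
F₀ = A × √((Cω)²+λ²) = 3.52 × 38.9 = 137 W/m².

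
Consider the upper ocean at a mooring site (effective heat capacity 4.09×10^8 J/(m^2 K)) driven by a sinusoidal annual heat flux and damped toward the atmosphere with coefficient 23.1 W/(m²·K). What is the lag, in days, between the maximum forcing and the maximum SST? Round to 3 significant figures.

75.2 days

Areal heat capacity C = 4.09×10^8 J/(m^2 K) (given).
ω = 2π / 3.15×10^7 s = 1.99×10^-7 s⁻¹.
Phase lag φ = arctan(Cω/λ) = arctan(81.5/23.1) = 1.29 rad.
Time lag = φ / ω = 1.29 / 1.99×10^-7 = 6.50×10^6 s = 75.2 days.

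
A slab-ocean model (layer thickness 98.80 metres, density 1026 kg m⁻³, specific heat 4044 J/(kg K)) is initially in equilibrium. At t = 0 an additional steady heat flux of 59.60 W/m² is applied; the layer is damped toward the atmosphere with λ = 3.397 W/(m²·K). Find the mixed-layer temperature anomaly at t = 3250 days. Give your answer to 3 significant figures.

15.8 K

Areal heat capacity C = ρ c_p D = 1026 × 4044 × 98.80 = 4.10×10^8 J m⁻² K⁻¹.
τ = C / λ = 4.10×10^8 / 3.397 = 1.21×10^8 s.
Equilibrium anomaly ΔT_eq = F / λ = 59.60 / 3.397 = 17.5 K.
t = 3250 days = 2.81×10^8 s, so t/τ = 2.33.
ΔT(t) = ΔT_eq (1 − e^(−t/τ)) = 17.5 × (1 − e^−2.33) = 15.8 K.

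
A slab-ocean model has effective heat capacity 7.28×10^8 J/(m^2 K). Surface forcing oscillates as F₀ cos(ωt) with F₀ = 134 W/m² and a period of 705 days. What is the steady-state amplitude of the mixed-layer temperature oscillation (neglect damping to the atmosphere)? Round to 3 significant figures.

1.78 K

Areal heat capacity C = 7.28×10^8 J/(m^2 K) (given).
Angular frequency ω = 2π / T = 2π / 6.09×10^7 s = 1.03×10^-7 s⁻¹.
Cω = 7.28×10^8 × 1.03×10^-7 = 75.1 W/(m²·K).
Amplitude A = F₀ / (Cω) = 134 / 75.1 = 1.78 K.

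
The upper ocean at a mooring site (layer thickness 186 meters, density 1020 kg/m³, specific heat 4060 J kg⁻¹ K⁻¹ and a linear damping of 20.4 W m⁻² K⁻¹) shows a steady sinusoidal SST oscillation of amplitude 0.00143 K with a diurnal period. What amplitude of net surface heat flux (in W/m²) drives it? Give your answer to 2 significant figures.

Areal heat capacity C = ρ c_p D = 1020 × 4060 × 186 = 7.70×10^8 J/(m^2 K).
ω = 2π / 86400 s = 7.27×10^-5 s⁻¹.
√((Cω)² + λ²) = √((56000)² + 20.4²) = 56000 W/(m²·K).
F₀ = A × √((Cω)²+λ²) = 0.00143 × 56000 = 80.1 W/m².

80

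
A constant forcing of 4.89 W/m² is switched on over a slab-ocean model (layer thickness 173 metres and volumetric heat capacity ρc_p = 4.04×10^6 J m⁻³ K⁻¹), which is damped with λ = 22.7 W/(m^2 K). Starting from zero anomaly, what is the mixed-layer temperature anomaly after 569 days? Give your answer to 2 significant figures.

Areal heat capacity C = ρc_p × D = 4.04×10^6 × 173 = 6.99×10^8 J/(m²·K).
τ = C / λ = 6.99×10^8 / 22.7 = 3.08×10^7 s.
Equilibrium anomaly ΔT_eq = F / λ = 4.89 / 22.7 = 0.215 K.
t = 569 days = 4.92×10^7 s, so t/τ = 1.60.
ΔT(t) = ΔT_eq (1 − e^(−t/τ)) = 0.215 × (1 − e^−1.60) = 0.172 K.

0.17 K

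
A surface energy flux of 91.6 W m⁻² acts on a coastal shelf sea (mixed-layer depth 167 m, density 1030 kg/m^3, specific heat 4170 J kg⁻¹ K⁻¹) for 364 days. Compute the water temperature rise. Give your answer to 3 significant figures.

4.02 K

Areal heat capacity C = ρ c_p D = 1030 × 4170 × 167 = 7.17×10^8 J m⁻² K⁻¹.
Net heat input Q = F Δt = 91.6 × (364 days × 86400 s/day) = 2.88×10^9 J/m².
ΔT = Q / C = 2.88×10^9 / 7.17×10^8 = 4.02 K.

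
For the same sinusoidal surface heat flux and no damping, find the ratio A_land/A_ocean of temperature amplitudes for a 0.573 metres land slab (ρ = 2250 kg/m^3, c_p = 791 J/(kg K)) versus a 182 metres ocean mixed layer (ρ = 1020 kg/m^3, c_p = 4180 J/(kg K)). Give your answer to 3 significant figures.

C_ocean = 1020 × 4180 × 182 = 7.76×10^8 J/(m²·K).
C_land = 2250 × 791 × 0.573 = 1.02×10^6 J/(m²·K).
Undamped amplitude ∝ 1/C, so A_land/A_ocean = C_ocean/C_land = 761.

761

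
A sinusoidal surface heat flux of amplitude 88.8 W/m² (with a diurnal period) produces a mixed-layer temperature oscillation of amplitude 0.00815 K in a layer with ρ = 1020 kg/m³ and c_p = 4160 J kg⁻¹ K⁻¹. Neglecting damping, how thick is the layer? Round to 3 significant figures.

35.3 m

ω = 2π / 86400 s = 7.27×10^-5 s⁻¹.
Required C = F₀ / (A ω) = 88.8 / (0.00815 × 7.27×10^-5) = 1.50×10^8 J/(m²·K).
D = C / (ρ c_p) = 1.50×10^8 / (1020 × 4160) = 35.3 m.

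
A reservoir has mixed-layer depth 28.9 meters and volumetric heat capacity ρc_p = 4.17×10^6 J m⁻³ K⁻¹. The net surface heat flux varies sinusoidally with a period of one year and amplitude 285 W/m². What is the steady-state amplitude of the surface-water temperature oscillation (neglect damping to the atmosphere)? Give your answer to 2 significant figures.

Areal heat capacity C = ρc_p × D = 4.17×10^6 × 28.9 = 1.21×10^8 J m⁻² K⁻¹.
Angular frequency ω = 2π / T = 2π / 3.15×10^7 s = 1.99×10^-7 s⁻¹.
Cω = 1.21×10^8 × 1.99×10^-7 = 24.0 W/(m²·K).
Amplitude A = F₀ / (Cω) = 285 / 24.0 = 11.9 K.

12 K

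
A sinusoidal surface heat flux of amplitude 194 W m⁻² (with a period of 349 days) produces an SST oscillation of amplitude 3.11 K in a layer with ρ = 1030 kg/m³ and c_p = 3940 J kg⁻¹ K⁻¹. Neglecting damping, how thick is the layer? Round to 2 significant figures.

ω = 2π / 3.02×10^7 s = 2.08×10^-7 s⁻¹.
Required C = F₀ / (A ω) = 194 / (3.11 × 2.08×10^-7) = 2.99×10^8 J/(m²·K).
D = C / (ρ c_p) = 2.99×10^8 / (1030 × 3940) = 73.8 m.

74 m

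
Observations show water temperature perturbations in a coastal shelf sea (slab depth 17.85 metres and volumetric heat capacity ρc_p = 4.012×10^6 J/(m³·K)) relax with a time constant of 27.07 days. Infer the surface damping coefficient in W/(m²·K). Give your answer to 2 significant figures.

Areal heat capacity C = ρc_p × D = 4.012×10^6 × 17.85 = 7.16×10^7 J m⁻² K⁻¹.
τ = 27.07 days = 2.34×10^6 s.
λ = C / τ = 7.16×10^7 / 2.34×10^6 = 30.6 W/(m²·K).

31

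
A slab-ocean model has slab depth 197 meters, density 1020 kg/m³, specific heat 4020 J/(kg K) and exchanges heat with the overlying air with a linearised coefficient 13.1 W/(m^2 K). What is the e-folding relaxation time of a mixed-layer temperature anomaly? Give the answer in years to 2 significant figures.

2.0 years

Areal heat capacity C = ρ c_p D = 1020 × 4020 × 197 = 8.08×10^8 J m⁻² K⁻¹.
Relaxation time τ = C / λ = 8.08×10^8 / 13.1 = 6.17×10^7 s.
In years: 6.17×10^7 s / (3.156×10^7 s/year) = 1.95 years.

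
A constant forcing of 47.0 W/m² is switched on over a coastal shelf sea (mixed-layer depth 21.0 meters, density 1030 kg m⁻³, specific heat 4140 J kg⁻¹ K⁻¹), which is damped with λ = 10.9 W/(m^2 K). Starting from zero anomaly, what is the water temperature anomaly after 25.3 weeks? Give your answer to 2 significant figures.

Areal heat capacity C = ρ c_p D = 1030 × 4140 × 21.0 = 8.95×10^7 J/(m²·K).
τ = C / λ = 8.95×10^7 / 10.9 = 8.22×10^6 s.
Equilibrium anomaly ΔT_eq = F / λ = 47.0 / 10.9 = 4.31 K.
t = 25.3 weeks = 1.53×10^7 s, so t/τ = 1.86.
ΔT(t) = ΔT_eq (1 − e^(−t/τ)) = 4.31 × (1 − e^−1.86) = 3.64 K.

3.6 K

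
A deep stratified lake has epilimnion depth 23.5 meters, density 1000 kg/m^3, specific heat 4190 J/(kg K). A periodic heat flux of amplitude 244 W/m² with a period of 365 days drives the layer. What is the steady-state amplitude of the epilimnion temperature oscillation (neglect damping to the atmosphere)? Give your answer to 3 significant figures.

Areal heat capacity C = ρ c_p D = 1000 × 4190 × 23.5 = 9.85×10^7 J/(m²·K).
Angular frequency ω = 2π / T = 2π / 3.15×10^7 s = 1.99×10^-7 s⁻¹.
Cω = 9.85×10^7 × 1.99×10^-7 = 19.6 W/(m²·K).
Amplitude A = F₀ / (Cω) = 244 / 19.6 = 12.4 K.

12.4 K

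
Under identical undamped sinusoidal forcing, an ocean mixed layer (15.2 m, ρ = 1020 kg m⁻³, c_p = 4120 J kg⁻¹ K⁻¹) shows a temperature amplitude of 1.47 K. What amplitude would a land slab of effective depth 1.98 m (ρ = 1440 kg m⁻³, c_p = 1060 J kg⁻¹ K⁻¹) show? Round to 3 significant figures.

C_ocean = 6.39×10^7 J/(m²·K); C_land = 3.02×10^6 J/(m²·K).
A ∝ 1/C ⇒ A_land = A_ocean × C_ocean/C_land = 1.47 × 21.1 = 31.1 K.

31.1 K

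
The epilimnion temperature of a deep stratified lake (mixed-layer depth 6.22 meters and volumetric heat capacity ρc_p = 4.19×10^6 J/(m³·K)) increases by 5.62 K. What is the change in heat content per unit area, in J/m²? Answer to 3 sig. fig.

1.46×10^8

Areal heat capacity C = ρc_p × D = 4.19×10^6 × 6.22 = 2.61×10^7 J/(m²·K).
ΔQ = C ΔT = 2.61×10^7 × 5.62 = 1.46×10^8 J/m².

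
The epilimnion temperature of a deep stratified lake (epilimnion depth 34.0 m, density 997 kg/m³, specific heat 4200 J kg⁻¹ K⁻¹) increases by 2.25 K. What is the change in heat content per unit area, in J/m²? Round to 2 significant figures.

3.2×10^8

Areal heat capacity C = ρ c_p D = 997 × 4200 × 34.0 = 1.42×10^8 J/(m²·K).
ΔQ = C ΔT = 1.42×10^8 × 2.25 = 3.20×10^8 J/m².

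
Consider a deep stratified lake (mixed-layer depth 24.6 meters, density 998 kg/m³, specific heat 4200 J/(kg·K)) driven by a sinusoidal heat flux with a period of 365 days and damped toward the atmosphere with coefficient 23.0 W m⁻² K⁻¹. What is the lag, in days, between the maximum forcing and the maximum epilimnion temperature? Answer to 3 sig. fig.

Areal heat capacity C = ρ c_p D = 998 × 4200 × 24.6 = 1.03×10^8 J/(m^2 K).
ω = 2π / 3.15×10^7 s = 1.99×10^-7 s⁻¹.
Phase lag φ = arctan(Cω/λ) = arctan(20.5/23.0) = 0.729 rad.
Time lag = φ / ω = 0.729 / 1.99×10^-7 = 3.66×10^6 s = 42.4 days.

42.4 days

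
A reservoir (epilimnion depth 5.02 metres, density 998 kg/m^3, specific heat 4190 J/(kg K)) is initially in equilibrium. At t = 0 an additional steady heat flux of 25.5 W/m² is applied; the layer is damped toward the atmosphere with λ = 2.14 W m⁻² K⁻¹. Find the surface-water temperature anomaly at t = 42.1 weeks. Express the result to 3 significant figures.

Areal heat capacity C = ρ c_p D = 998 × 4190 × 5.02 = 2.10×10^7 J m⁻² K⁻¹.
τ = C / λ = 2.10×10^7 / 2.14 = 9.81×10^6 s.
Equilibrium anomaly ΔT_eq = F / λ = 25.5 / 2.14 = 11.9 K.
t = 42.1 weeks = 2.55×10^7 s, so t/τ = 2.60.
ΔT(t) = ΔT_eq (1 − e^(−t/τ)) = 11.9 × (1 − e^−2.60) = 11.0 K.

11.0 K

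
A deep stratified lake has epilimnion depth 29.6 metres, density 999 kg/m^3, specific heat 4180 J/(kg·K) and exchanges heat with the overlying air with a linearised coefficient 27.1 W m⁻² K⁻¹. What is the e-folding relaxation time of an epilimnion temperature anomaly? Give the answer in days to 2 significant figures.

Areal heat capacity C = ρ c_p D = 999 × 4180 × 29.6 = 1.24×10^8 J/(m^2 K).
Relaxation time τ = C / λ = 1.24×10^8 / 27.1 = 4.56×10^6 s.
In days: 4.56×10^6 s / (86400 s/day) = 52.8 days.

53 days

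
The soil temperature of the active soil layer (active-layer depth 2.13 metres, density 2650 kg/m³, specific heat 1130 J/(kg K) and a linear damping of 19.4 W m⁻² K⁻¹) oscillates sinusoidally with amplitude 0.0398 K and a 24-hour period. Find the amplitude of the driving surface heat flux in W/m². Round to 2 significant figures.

18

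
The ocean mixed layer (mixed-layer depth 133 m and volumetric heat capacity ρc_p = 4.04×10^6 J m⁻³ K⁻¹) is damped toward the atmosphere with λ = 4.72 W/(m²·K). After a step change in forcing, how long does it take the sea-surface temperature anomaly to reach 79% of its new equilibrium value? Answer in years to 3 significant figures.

5.63 years

Areal heat capacity C = ρc_p × D = 4.04×10^6 × 133 = 5.37×10^8 J/(m^2 K).
τ = C / λ = 5.37×10^8 / 4.72 = 1.14×10^8 s.
Fraction reached: 1 − e^(−t/τ) = 0.79 ⇒ t = −τ ln(1 − 0.79) = τ × 1.56.
t = 1.78×10^8 s = 5.63 years.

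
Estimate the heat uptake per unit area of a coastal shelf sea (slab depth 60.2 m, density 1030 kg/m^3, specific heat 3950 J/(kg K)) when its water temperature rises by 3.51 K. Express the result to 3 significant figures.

8.60×10^8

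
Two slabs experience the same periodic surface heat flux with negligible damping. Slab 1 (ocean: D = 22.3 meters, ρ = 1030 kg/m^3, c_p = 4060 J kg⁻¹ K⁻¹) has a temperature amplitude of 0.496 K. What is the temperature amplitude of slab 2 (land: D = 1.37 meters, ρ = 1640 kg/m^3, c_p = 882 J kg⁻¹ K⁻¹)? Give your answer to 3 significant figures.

23.3 K

C_ocean = 9.33×10^7 J/(m²·K); C_land = 1.98×10^6 J/(m²·K).
A ∝ 1/C ⇒ A_land = A_ocean × C_ocean/C_land = 0.496 × 47.1 = 23.3 K.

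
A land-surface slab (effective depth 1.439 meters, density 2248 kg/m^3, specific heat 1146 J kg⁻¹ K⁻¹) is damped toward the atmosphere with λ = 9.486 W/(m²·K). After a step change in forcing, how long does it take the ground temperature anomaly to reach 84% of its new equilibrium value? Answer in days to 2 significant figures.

Areal heat capacity C = ρ c_p D = 2248 × 1146 × 1.439 = 3.71×10^6 J m⁻² K⁻¹.
τ = C / λ = 3.71×10^6 / 9.486 = 3.91×10^5 s.
Fraction reached: 1 − e^(−t/τ) = 0.84 ⇒ t = −τ ln(1 − 0.84) = τ × 1.83.
t = 7.16×10^5 s = 8.29 days.

8.3 days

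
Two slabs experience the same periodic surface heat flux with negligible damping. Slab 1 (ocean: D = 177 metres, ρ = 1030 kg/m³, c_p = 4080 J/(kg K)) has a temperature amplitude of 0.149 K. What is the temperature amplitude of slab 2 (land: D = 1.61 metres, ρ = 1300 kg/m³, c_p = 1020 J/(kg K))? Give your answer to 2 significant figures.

52 K

C_ocean = 7.44×10^8 J/(m²·K); C_land = 2.13×10^6 J/(m²·K).
A ∝ 1/C ⇒ A_land = A_ocean × C_ocean/C_land = 0.149 × 348 = 51.9 K.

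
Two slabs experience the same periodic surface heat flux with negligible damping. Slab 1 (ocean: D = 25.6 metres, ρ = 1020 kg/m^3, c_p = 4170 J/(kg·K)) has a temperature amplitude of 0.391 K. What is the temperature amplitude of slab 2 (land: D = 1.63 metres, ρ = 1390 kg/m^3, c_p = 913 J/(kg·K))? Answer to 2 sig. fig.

21 K

C_ocean = 1.09×10^8 J/(m²·K); C_land = 2.07×10^6 J/(m²·K).
A ∝ 1/C ⇒ A_land = A_ocean × C_ocean/C_land = 0.391 × 52.6 = 20.6 K.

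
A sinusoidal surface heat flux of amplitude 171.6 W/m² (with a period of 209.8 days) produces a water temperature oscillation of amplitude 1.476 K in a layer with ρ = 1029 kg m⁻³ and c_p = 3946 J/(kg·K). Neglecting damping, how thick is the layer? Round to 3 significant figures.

82.6 m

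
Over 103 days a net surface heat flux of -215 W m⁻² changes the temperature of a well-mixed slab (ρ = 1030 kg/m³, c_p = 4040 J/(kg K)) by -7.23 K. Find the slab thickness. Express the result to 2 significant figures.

Heat input Q = F Δt = -215 × 8.90×10^6 s = -1.91×10^9 J/m².
Required areal heat capacity C = Q / ΔT = 2.65×10^8 J/(m²·K).
Depth D = C / (ρ c_p) = 2.65×10^8 / (1030 × 4040) = 63.6 m.

64 m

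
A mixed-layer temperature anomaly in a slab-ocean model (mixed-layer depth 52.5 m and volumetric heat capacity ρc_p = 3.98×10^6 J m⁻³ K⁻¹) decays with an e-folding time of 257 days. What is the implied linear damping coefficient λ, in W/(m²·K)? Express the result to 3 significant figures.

Areal heat capacity C = ρc_p × D = 3.98×10^6 × 52.5 = 2.09×10^8 J/(m^2 K).
τ = 257 days = 2.22×10^7 s.
λ = C / τ = 2.09×10^8 / 2.22×10^7 = 9.41 W/(m²·K).

9.41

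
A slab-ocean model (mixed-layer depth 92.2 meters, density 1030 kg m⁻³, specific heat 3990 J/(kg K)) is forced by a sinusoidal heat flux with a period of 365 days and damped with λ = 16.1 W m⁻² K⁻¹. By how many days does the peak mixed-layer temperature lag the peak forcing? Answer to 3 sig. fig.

Areal heat capacity C = ρ c_p D = 1030 × 3990 × 92.2 = 3.79×10^8 J/(m²·K).
ω = 2π / 3.15×10^7 s = 1.99×10^-7 s⁻¹.
Phase lag φ = arctan(Cω/λ) = arctan(75.5/16.1) = 1.36 rad.
Time lag = φ / ω = 1.36 / 1.99×10^-7 = 6.83×10^6 s = 79.0 days.

79.0 days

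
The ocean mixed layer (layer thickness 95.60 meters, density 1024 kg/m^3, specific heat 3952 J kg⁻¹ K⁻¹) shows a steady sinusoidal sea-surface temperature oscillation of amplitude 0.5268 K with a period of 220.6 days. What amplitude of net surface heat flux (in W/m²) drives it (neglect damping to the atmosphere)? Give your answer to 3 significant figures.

Areal heat capacity C = ρ c_p D = 1024 × 3952 × 95.60 = 3.87×10^8 J/(m^2 K).
ω = 2π / 1.91×10^7 s = 3.30×10^-7 s⁻¹.
Cω = 3.87×10^8 × 3.30×10^-7 = 128 W/(m²·K).
F₀ = A × Cω = 0.5268 × 128 = 67.2 W/m².

67.2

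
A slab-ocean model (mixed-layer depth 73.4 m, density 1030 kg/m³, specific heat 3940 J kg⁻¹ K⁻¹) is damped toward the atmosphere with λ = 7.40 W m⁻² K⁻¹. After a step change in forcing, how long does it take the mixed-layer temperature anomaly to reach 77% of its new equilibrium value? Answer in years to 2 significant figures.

Areal heat capacity C = ρ c_p D = 1030 × 3940 × 73.4 = 2.98×10^8 J/(m^2 K).
τ = C / λ = 2.98×10^8 / 7.40 = 4.03×10^7 s.
Fraction reached: 1 − e^(−t/τ) = 0.77 ⇒ t = −τ ln(1 − 0.77) = τ × 1.47.
t = 5.92×10^7 s = 1.87 years.

1.9 years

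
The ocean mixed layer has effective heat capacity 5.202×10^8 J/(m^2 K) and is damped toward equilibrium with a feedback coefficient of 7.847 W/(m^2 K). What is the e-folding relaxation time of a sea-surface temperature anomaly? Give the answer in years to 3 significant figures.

2.10 years

Areal heat capacity C = 5.202×10^8 J/(m^2 K) (given).
Relaxation time τ = C / λ = 5.20×10^8 / 7.847 = 6.63×10^7 s.
In years: 6.63×10^7 s / (3.156×10^7 s/year) = 2.10 years.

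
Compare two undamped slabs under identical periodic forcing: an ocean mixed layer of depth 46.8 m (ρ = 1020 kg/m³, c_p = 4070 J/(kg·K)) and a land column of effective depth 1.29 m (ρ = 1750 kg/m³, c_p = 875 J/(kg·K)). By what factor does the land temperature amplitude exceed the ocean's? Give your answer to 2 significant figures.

C_ocean = 1020 × 4070 × 46.8 = 1.94×10^8 J/(m²·K).
C_land = 1750 × 875 × 1.29 = 1.98×10^6 J/(m²·K).
Undamped amplitude ∝ 1/C, so A_land/A_ocean = C_ocean/C_land = 98.4.

98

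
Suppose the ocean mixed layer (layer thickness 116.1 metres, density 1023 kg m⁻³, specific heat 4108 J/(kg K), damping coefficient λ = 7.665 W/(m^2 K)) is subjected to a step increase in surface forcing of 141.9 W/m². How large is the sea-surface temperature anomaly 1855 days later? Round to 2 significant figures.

Areal heat capacity C = ρ c_p D = 1023 × 4108 × 116.1 = 4.88×10^8 J m⁻² K⁻¹.
τ = C / λ = 4.88×10^8 / 7.665 = 6.37×10^7 s.
Equilibrium anomaly ΔT_eq = F / λ = 141.9 / 7.665 = 18.5 K.
t = 1855 days = 1.60×10^8 s, so t/τ = 2.52.
ΔT(t) = ΔT_eq (1 − e^(−t/τ)) = 18.5 × (1 − e^−2.52) = 17.0 K.

17 K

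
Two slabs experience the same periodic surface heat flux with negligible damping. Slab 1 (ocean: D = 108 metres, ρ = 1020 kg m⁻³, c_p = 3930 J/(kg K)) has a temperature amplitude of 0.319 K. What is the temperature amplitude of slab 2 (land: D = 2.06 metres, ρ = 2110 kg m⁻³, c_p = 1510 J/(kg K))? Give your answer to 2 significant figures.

C_ocean = 4.33×10^8 J/(m²·K); C_land = 6.56×10^6 J/(m²·K).
A ∝ 1/C ⇒ A_land = A_ocean × C_ocean/C_land = 0.319 × 66.0 = 21.0 K.

21 K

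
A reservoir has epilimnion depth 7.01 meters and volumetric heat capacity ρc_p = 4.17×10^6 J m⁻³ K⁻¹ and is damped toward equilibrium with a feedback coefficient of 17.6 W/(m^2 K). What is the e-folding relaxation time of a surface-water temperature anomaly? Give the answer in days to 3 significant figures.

19.2 days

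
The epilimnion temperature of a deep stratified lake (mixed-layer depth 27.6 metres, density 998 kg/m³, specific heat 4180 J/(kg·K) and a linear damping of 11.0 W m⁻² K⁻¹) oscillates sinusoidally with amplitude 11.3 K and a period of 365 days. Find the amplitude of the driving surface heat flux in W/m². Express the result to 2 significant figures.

290

Areal heat capacity C = ρ c_p D = 998 × 4180 × 27.6 = 1.15×10^8 J/(m²·K).
ω = 2π / 3.15×10^7 s = 1.99×10^-7 s⁻¹.
√((Cω)² + λ²) = √((22.9)² + 11.0²) = 25.4 W/(m²·K).
F₀ = A × √((Cω)²+λ²) = 11.3 × 25.4 = 287 W/m².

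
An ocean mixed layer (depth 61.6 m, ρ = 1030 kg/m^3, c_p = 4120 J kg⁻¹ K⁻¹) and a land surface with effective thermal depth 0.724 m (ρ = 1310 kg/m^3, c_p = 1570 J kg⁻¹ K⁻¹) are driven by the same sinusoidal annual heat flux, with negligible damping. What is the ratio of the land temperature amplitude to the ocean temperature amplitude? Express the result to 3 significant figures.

C_ocean = 1030 × 4120 × 61.6 = 2.61×10^8 J/(m²·K).
C_land = 1310 × 1570 × 0.724 = 1.49×10^6 J/(m²·K).
Undamped amplitude ∝ 1/C, so A_land/A_ocean = C_ocean/C_land = 176.

176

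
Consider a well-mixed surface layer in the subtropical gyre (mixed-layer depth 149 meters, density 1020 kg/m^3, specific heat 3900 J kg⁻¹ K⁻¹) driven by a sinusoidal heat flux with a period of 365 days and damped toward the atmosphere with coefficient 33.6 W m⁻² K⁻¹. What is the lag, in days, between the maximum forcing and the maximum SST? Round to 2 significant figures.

75 days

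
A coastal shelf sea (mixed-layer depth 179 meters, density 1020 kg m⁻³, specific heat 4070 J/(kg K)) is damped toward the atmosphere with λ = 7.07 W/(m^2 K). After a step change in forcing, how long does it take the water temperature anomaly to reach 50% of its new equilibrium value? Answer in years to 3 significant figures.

2.31 years

Areal heat capacity C = ρ c_p D = 1020 × 4070 × 179 = 7.43×10^8 J/(m²·K).
τ = C / λ = 7.43×10^8 / 7.07 = 1.05×10^8 s.
Fraction reached: 1 − e^(−t/τ) = 0.50 ⇒ t = −τ ln(1 − 0.50) = τ × 0.693.
t = 7.29×10^7 s = 2.31 years.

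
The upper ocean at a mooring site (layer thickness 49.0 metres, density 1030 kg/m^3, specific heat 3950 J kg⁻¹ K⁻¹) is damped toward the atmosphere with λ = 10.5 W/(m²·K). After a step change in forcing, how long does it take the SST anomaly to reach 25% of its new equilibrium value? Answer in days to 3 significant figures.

63.2 days

Areal heat capacity C = ρ c_p D = 1030 × 3950 × 49.0 = 1.99×10^8 J/(m²·K).
τ = C / λ = 1.99×10^8 / 10.5 = 1.90×10^7 s.
Fraction reached: 1 − e^(−t/τ) = 0.25 ⇒ t = −τ ln(1 − 0.25) = τ × 0.288.
t = 5.46×10^6 s = 63.2 days.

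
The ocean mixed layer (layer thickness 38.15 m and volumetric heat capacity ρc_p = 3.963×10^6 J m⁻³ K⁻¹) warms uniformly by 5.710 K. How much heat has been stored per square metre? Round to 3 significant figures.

8.63×10^8

Areal heat capacity C = ρc_p × D = 3.963×10^6 × 38.15 = 1.51×10^8 J m⁻² K⁻¹.
ΔQ = C ΔT = 1.51×10^8 × 5.710 = 8.63×10^8 J/m².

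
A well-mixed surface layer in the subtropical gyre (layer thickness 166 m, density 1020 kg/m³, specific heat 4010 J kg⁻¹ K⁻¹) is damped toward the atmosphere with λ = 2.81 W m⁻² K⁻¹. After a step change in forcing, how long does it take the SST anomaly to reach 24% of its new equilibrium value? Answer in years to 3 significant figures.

2.10 years

Areal heat capacity C = ρ c_p D = 1020 × 4010 × 166 = 6.79×10^8 J/(m²·K).
τ = C / λ = 6.79×10^8 / 2.81 = 2.42×10^8 s.
Fraction reached: 1 − e^(−t/τ) = 0.24 ⇒ t = −τ ln(1 − 0.24) = τ × 0.274.
t = 6.63×10^7 s = 2.10 years.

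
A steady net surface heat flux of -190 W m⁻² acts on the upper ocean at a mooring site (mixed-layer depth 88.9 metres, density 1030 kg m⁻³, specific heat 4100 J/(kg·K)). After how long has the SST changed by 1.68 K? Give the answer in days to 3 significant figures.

38.4 days

Areal heat capacity C = ρ c_p D = 1030 × 4100 × 88.9 = 3.75×10^8 J/(m²·K).
Time required: Δt = C ΔT / F = 3.75×10^8 × -1.68 / -190 = 3.32×10^6 s.
In days: 3.32×10^6 s / (86400 s/day) = 38.4 days.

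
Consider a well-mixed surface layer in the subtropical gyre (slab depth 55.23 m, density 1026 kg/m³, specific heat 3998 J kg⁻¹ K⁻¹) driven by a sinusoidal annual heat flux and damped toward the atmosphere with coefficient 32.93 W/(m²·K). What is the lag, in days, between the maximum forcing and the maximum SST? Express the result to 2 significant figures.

55 days

Areal heat capacity C = ρ c_p D = 1026 × 3998 × 55.23 = 2.27×10^8 J m⁻² K⁻¹.
ω = 2π / 3.15×10^7 s = 1.99×10^-7 s⁻¹.
Phase lag φ = arctan(Cω/λ) = arctan(45.1/32.93) = 0.941 rad.
Time lag = φ / ω = 0.941 / 1.99×10^-7 = 4.72×10^6 s = 54.6 days.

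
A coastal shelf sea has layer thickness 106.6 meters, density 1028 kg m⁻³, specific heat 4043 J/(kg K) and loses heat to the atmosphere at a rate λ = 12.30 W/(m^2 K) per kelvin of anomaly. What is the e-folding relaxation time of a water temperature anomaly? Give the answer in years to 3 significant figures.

1.14 years

Areal heat capacity C = ρ c_p D = 1028 × 4043 × 106.6 = 4.43×10^8 J/(m²·K).
Relaxation time τ = C / λ = 4.43×10^8 / 12.30 = 3.60×10^7 s.
In years: 3.60×10^7 s / (3.156×10^7 s/year) = 1.14 years.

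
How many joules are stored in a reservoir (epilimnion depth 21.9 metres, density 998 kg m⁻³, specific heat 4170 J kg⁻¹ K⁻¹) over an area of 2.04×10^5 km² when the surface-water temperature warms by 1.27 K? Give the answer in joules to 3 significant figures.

Areal heat capacity C = ρ c_p D = 998 × 4170 × 21.9 = 9.11×10^7 J/(m²·K).
Heat per unit area: q = C ΔT = 9.11×10^7 × 1.27 = 1.16×10^8 J/m².
Total heat: Q = q × A = 1.16×10^8 × (2.04×10^5 × 10⁶ m²) = 2.36×10^19 J.

2.36×10^19 J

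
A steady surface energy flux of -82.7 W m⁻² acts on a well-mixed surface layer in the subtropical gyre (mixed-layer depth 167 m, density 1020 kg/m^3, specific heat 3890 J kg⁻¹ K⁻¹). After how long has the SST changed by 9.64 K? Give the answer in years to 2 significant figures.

2.4 years

Areal heat capacity C = ρ c_p D = 1020 × 3890 × 167 = 6.63×10^8 J m⁻² K⁻¹.
Time required: Δt = C ΔT / F = 6.63×10^8 × -9.64 / -82.7 = 7.72×10^7 s.
In years: 7.72×10^7 s / (3.156×10^7 s/year) = 2.45 years.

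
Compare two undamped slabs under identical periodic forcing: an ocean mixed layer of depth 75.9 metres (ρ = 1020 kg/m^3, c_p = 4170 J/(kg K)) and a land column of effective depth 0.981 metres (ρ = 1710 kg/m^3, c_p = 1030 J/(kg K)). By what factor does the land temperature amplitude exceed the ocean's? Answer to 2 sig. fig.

190

C_ocean = 1020 × 4170 × 75.9 = 3.23×10^8 J/(m²·K).
C_land = 1710 × 1030 × 0.981 = 1.73×10^6 J/(m²·K).
Undamped amplitude ∝ 1/C, so A_land/A_ocean = C_ocean/C_land = 187.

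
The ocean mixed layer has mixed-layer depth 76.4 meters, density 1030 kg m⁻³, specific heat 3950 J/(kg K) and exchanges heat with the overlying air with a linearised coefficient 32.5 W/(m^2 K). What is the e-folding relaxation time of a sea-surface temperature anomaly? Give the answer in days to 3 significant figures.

Areal heat capacity C = ρ c_p D = 1030 × 3950 × 76.4 = 3.11×10^8 J/(m^2 K).
Relaxation time τ = C / λ = 3.11×10^8 / 32.5 = 9.56×10^6 s.
In days: 9.56×10^6 s / (86400 s/day) = 111 days.

111 days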